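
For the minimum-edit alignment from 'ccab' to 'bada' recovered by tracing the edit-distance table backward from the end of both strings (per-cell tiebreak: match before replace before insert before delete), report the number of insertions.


Edit distance = 4. Backtracking from cell (4, 4) with preference match > replace > insert > delete,
then listing the resulting alignment 'ccab' -> 'bada' left to right:
  Step 1: replace c->b
  Step 2: replace c->a
  Step 3: replace a->d
  Step 4: replace b->a
Total insertions: 0

0


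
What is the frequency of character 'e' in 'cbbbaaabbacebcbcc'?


Scanning 'cbbbaaabbacebcbcc' for 'e':
  Position 11: 'e' -> MATCH (count: 1)
Total occurrences of 'e': 1

1


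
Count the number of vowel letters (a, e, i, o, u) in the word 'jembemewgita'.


Scanning each character of 'jembemewgita':
  Position 1: 'j' -> consonant (running count: 0)
  Position 2: 'e' -> vowel (running count: 1)
  Position 3: 'm' -> consonant (running count: 1)
  Position 4: 'b' -> consonant (running count: 1)
  Position 5: 'e' -> vowel (running count: 2)
  Position 6: 'm' -> consonant (running count: 2)
  Position 7: 'e' -> vowel (running count: 3)
  Position 8: 'w' -> consonant (running count: 3)
  Position 9: 'g' -> consonant (running count: 3)
  Position 10: 'i' -> vowel (running count: 4)
  Position 11: 't' -> consonant (running count: 4)
  Position 12: 'a' -> vowel (running count: 5)
Total vowels: 5

5


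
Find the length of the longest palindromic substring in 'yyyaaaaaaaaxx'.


Scanning 'yyyaaaaaaaaxx' for palindromic substrings.
Substring at positions 3-10: 'aaaaaaaa'.
Check: reverse('aaaaaaaa') = 'aaaaaaaa' -> palindrome confirmed.
Neighbouring characters ('y' / 'x') break symmetry, so it cannot extend further.
No longer palindromic substring exists; longest length = 8

8


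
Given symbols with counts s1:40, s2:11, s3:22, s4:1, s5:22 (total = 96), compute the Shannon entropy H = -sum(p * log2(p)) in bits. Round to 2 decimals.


Computing entropy H = -sum(p_i * log2(p_i)):
  s1: p = 40/96 = 0.4167, -p*log2(p) = 0.5263
  s2: p = 11/96 = 0.1146, -p*log2(p) = 0.3581
  s3: p = 22/96 = 0.2292, -p*log2(p) = 0.4871
  s4: p = 1/96 = 0.0104, -p*log2(p) = 0.0686
  s5: p = 22/96 = 0.2292, -p*log2(p) = 0.4871
H = sum of terms = 1.9272
Rounded to 2 decimals: 1.93

1.93


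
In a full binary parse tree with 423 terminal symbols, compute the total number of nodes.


Leaf nodes (terminals): 423
Internal nodes = n - 1 = 423 - 1 = 422
Total = leaves + internal = 423 + 422 = 845

845


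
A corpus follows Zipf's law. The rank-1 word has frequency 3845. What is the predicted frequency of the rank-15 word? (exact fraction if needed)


Zipf's law: freq(rank) = f1 / rank
f1 = 3845, rank = 15
freq = 3845 / 15
GCD(3845, 15) = 5
Simplified: 769/3

769/3


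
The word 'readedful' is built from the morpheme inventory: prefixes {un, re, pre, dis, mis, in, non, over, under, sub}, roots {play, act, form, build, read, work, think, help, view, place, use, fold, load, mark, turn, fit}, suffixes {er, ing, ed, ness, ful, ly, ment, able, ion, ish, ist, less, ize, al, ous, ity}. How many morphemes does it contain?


Segmenting 'readedful' against the inventory:
  'read' -> root (morpheme 1)
  'ed' -> suffix (morpheme 2)
  'ful' -> suffix (morpheme 3)
Total morphemes: 3

3


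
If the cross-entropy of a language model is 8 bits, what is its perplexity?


Perplexity formula: PP = 2^H
H = 8
PP = 2^8
Steps: 2^1 = 2, 2^2 = 4, 2^3 = 8, 2^4 = 16, 2^5 = 32, 2^6 = 64, 2^7 = 128, 2^8 = 256
PP = 256

256


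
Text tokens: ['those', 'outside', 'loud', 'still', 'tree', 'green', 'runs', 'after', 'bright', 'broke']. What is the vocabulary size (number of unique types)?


Listing all tokens and tracking unique types:
  Token 1: 'those' -> NEW (unique so far: 1)
  Token 2: 'outside' -> NEW (unique so far: 2)
  Token 3: 'loud' -> NEW (unique so far: 3)
  Token 4: 'still' -> NEW (unique so far: 4)
  Token 5: 'tree' -> NEW (unique so far: 5)
  Token 6: 'green' -> NEW (unique so far: 6)
  Token 7: 'runs' -> NEW (unique so far: 7)
  Token 8: 'after' -> NEW (unique so far: 8)
  Token 9: 'bright' -> NEW (unique so far: 9)
  Token 10: 'broke' -> NEW (unique so far: 10)
Unique types: ('after', 'bright', 'broke', 'green', 'loud', 'outside', 'runs', 'still', 'those', 'tree')
Vocabulary size: 10

10


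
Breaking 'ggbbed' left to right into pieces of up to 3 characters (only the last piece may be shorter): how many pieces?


'ggbbed' has 6 characters.
Chunking with max size 3:
  Chunk 1: 'ggb' (positions 0-2)
  Chunk 2: 'bed' (positions 3-5)
Total chunks: ceil(6 / 3) = 2

2


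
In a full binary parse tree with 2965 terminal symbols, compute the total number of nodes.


Leaf nodes (terminals): 2965
Internal nodes = n - 1 = 2965 - 1 = 2964
Total = leaves + internal = 2965 + 2964 = 5929

5929


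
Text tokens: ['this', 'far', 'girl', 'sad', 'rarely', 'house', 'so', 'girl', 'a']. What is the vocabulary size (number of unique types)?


Listing all tokens and tracking unique types:
  Token 1: 'this' -> NEW (unique so far: 1)
  Token 2: 'far' -> NEW (unique so far: 2)
  Token 3: 'girl' -> NEW (unique so far: 3)
  Token 4: 'sad' -> NEW (unique so far: 4)
  Token 5: 'rarely' -> NEW (unique so far: 5)
  Token 6: 'house' -> NEW (unique so far: 6)
  Token 7: 'so' -> NEW (unique so far: 7)
  Token 8: 'girl' -> duplicate (unique so far: 7)
  Token 9: 'a' -> NEW (unique so far: 8)
Unique types: ('a', 'far', 'girl', 'house', 'rarely', 'sad', 'so', 'this')
Vocabulary size: 8

8


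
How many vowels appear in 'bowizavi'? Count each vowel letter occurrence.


Scanning each character of 'bowizavi':
  Position 1: 'b' -> consonant (running count: 0)
  Position 2: 'o' -> vowel (running count: 1)
  Position 3: 'w' -> consonant (running count: 1)
  Position 4: 'i' -> vowel (running count: 2)
  Position 5: 'z' -> consonant (running count: 2)
  Position 6: 'a' -> vowel (running count: 3)
  Position 7: 'v' -> consonant (running count: 3)
  Position 8: 'i' -> vowel (running count: 4)
Total vowels: 4

4


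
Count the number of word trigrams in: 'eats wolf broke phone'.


Word trigrams from [4] words:
  Trigram 1: (eats wolf broke)
  Trigram 2: (wolf broke phone)
Total word trigrams: 4 - 2 = 2

2


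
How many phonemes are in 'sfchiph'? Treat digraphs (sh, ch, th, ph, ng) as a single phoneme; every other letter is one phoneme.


Parsing 'sfchiph' greedily, digraphs first:
  's' -> consonant phoneme (phonemes so far: 1)
  'f' -> consonant phoneme (phonemes so far: 2)
  'ch' -> digraph (1 consonant phoneme) (phonemes so far: 3)
  'i' -> vowel phoneme (phonemes so far: 4)
  'ph' -> digraph (1 consonant phoneme) (phonemes so far: 5)
Total phonemes: 5

5


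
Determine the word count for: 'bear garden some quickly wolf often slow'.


Counting words by splitting on spaces:
  Word 1: 'bear'
  Word 2: 'garden'
  Word 3: 'some'
  Word 4: 'quickly'
  Word 5: 'wolf'
  Word 6: 'often'
  Word 7: 'slow'
Total words: 7

7


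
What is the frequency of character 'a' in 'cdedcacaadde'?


Scanning 'cdedcacaadde' for 'a':
  Position 5: 'a' -> MATCH (count: 1)
  Position 7: 'a' -> MATCH (count: 2)
  Position 8: 'a' -> MATCH (count: 3)
Total occurrences of 'a': 3

3


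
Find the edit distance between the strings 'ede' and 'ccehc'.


Building DP table for s1='ede' (len 3) and s2='ccehc' (len 5):
       c  c  e  h  c
    0  1  2  3  4  5
  e 1  1  2  2  3  4
  d 2  2  2  3  3  4
  e 3  3  3  2  3  4
Edit distance = dp[3][5] = 4

4


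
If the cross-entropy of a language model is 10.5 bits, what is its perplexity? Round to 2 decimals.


Perplexity formula: PP = 2^H
H = 10.5
PP = 2^10.5
Decompose: 2^10.5 = 2^10 * 2^0.5 = 2^10 * sqrt(2)
2^10 = 1024, sqrt(2) ~ 1.4142136
PP ~ 1024 * 1.4142136 = 1448.1547264
Rounded to 2 decimals: 1448.15

1448.15


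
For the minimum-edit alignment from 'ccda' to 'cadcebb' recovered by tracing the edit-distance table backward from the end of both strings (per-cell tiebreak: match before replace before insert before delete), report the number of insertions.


Edit distance = 5. Backtracking from cell (4, 7) with preference match > replace > insert > delete,
then listing the resulting alignment 'ccda' -> 'cadcebb' left to right:
  Step 1: keep 'c'
  Step 2: insert 'a' [insertion #1]
  Step 3: insert 'd' [insertion #2]
  Step 4: keep 'c'
  Step 5: insert 'e' [insertion #3]
  Step 6: replace d->b
  Step 7: replace a->b
Total insertions: 3

3


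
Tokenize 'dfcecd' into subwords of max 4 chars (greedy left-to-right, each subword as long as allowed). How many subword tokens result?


'dfcecd' has 6 characters.
Chunking with max size 4:
  Chunk 1: 'dfce' (positions 0-3)
  Chunk 2: 'cd' (positions 4-5)
Total chunks: ceil(6 / 4) = 2

2


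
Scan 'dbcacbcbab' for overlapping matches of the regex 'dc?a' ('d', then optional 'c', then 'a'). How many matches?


Pattern: dc?a means 'd', then optional 'c', then 'a'.
Scanning 'dbcacbcbab' position-by-position:
  Pos 0: window 'dbc' -> no
  Pos 1: window 'bca' -> no
  Pos 2: window 'cac' -> no
  Pos 3: window 'acb' -> no
  Pos 4: window 'cbc' -> no
  Pos 5: window 'bcb' -> no
  Pos 6: window 'cba' -> no
  Pos 7: window 'bab' -> no
  Pos 8: window 'ab' -> no
  Pos 9: window 'b' -> no
Total matches: 0

0


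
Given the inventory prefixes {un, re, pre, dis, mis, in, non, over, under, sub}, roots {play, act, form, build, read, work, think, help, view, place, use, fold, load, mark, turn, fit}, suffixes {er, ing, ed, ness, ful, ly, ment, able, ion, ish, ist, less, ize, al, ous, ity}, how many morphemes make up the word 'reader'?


Segmenting 'reader' against the inventory:
  'read' -> root (morpheme 1)
  'er' -> suffix (morpheme 2)
Total morphemes: 2

2


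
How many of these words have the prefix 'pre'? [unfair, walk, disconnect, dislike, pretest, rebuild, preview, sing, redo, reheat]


Checking each word for prefix 'pre':
  'unfair' -> no (count: 0)
  'walk' -> no (count: 0)
  'disconnect' -> no (count: 0)
  'dislike' -> no (count: 0)
  'pretest' -> YES, starts with 'pre' (count: 1)
  'rebuild' -> no (count: 1)
  'preview' -> YES, starts with 'pre' (count: 2)
  'sing' -> no (count: 2)
  'redo' -> no (count: 2)
  'reheat' -> no (count: 2)
Total with prefix 'pre': 2

2


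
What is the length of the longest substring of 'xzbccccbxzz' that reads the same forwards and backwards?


Scanning 'xzbccccbxzz' for palindromic substrings.
Substring at positions 2-7: 'bccccb'.
Check: reverse('bccccb') = 'bccccb' -> palindrome confirmed.
Neighbouring characters ('z' / 'x') break symmetry, so it cannot extend further.
No longer palindromic substring exists; longest length = 6

6


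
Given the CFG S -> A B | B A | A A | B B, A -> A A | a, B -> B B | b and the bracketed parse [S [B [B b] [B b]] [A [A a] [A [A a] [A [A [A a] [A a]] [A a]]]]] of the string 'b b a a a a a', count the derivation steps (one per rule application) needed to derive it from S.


Every bracketed nonterminal node [X ...] in the tree is produced by exactly one rule application.
Reading the tree off as a leftmost derivation:
  Step 1: S  =>  B A   (applied S -> B A)
  Step 2: B A  =>  B B A   (applied B -> B B)
  Step 3: B B A  =>  b B A   (applied B -> b)
  Step 4: b B A  =>  b b A   (applied B -> b)
  Step 5: b b A  =>  b b A A   (applied A -> A A)
  Step 6: b b A A  =>  b b a A   (applied A -> a)
  Step 7: b b a A  =>  b b a A A   (applied A -> A A)
  Step 8: b b a A A  =>  b b a a A   (applied A -> a)
  Step 9: b b a a A  =>  b b a a A A   (applied A -> A A)
  Step 10: b b a a A A  =>  b b a a A A A   (applied A -> A A)
  Step 11: b b a a A A A  =>  b b a a a A A   (applied A -> a)
  Step 12: b b a a a A A  =>  b b a a a a A   (applied A -> a)
  Step 13: b b a a a a A  =>  b b a a a a a   (applied A -> a)
Final yield: b b a a a a a
Total rewrite steps: 13

13


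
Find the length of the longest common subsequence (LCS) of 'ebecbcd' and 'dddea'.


DP table for LCS of 'ebecbcd' and 'dddea':
       d  d  d  e  a
    0  0  0  0  0  0
  e 0  0  0  0  1  1
  b 0  0  0  0  1  1
  e 0  0  0  0  1  1
  c 0  0  0  0  1  1
  b 0  0  0  0  1  1
  c 0  0  0  0  1  1
  d 0  1  1  1  1  1
LCS: 'e'
LCS length = 1

1


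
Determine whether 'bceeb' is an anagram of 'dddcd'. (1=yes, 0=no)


Sort characters of 'bceeb': 'bbcee'
Sort characters of 'dddcd': 'cdddd'
Sorted forms differ -> they are NOT anagrams
Result: 0

0


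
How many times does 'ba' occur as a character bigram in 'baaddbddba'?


Scanning 'baaddbddba' for bigram 'ba':
  Position 0: 'ba' -> MATCH
  Position 1: 'aa' -> no
  Position 2: 'ad' -> no
  Position 3: 'dd' -> no
  Position 4: 'db' -> no
  Position 5: 'bd' -> no
  Position 6: 'dd' -> no
  Position 7: 'db' -> no
  Position 8: 'ba' -> MATCH
Total matches: 2

2


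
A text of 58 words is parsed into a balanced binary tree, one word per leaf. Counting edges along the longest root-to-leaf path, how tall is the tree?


In a balanced binary tree with n leaves the deepest leaf is ceil(log2(n)) edges below the root.
log2(58) = 5.8580
ceil(5.8580) = 6
height (edges) = 6

6


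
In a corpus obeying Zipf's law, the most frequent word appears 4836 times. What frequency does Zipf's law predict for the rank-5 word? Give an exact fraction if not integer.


Zipf's law: freq(rank) = f1 / rank
f1 = 4836, rank = 5
freq = 4836 / 5
GCD(4836, 5) = 1
Simplified: 4836/5

4836/5


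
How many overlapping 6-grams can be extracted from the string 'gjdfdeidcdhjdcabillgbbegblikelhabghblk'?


String 'gjdfdeidcdhjdcabillgbbegblikelhabghblk' has length L = 38.
Number of overlapping n-grams = L - n + 1
Substituting: 38 - 6 + 1 = 33

33


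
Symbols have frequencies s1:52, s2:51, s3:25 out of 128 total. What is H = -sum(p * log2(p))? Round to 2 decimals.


Computing entropy H = -sum(p_i * log2(p_i)):
  s1: p = 52/128 = 0.4062, -p*log2(p) = 0.5279
  s2: p = 51/128 = 0.3984, -p*log2(p) = 0.5290
  s3: p = 25/128 = 0.1953, -p*log2(p) = 0.4602
H = sum of terms = 1.5171
Rounded to 2 decimals: 1.52

1.52


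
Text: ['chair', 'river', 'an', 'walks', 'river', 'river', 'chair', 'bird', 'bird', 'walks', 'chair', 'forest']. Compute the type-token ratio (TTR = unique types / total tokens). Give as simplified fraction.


Tokens: 12
Unique types: ('an', 'bird', 'chair', 'forest', 'river', 'walks') = 6
TTR = 6/12
Simplify: divide both by 6 -> 1/2
TTR = 1/2

1/2


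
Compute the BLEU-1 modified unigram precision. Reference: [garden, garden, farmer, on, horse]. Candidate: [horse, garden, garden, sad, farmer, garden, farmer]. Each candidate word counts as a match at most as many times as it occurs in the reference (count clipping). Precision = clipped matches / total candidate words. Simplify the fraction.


Reference word counts: {'farmer': 1, 'garden': 2, 'horse': 1, 'on': 1}
Checking each candidate word (with clipping):
  'horse' -> in reference (ref count 1, used 1/1) -> match (matches: 1)
  'garden' -> in reference (ref count 2, used 1/2) -> match (matches: 2)
  'garden' -> in reference (ref count 2, used 2/2) -> match (matches: 3)
  'sad' -> not in reference -> no match (matches: 3)
  'farmer' -> in reference (ref count 1, used 1/1) -> match (matches: 4)
  'garden' -> ref count 2 already used up (2/2) -> clipped, no match (matches: 4)
  'farmer' -> ref count 1 already used up (1/1) -> clipped, no match (matches: 4)
Clipped matches: 4, Candidate length: 7
Precision = 4/7

4/7


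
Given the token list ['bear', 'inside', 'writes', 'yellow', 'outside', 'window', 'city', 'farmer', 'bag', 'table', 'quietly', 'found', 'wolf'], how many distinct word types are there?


Listing all tokens and tracking unique types:
  Token 1: 'bear' -> NEW (unique so far: 1)
  Token 2: 'inside' -> NEW (unique so far: 2)
  Token 3: 'writes' -> NEW (unique so far: 3)
  Token 4: 'yellow' -> NEW (unique so far: 4)
  Token 5: 'outside' -> NEW (unique so far: 5)
  Token 6: 'window' -> NEW (unique so far: 6)
  Token 7: 'city' -> NEW (unique so far: 7)
  Token 8: 'farmer' -> NEW (unique so far: 8)
  Token 9: 'bag' -> NEW (unique so far: 9)
  Token 10: 'table' -> NEW (unique so far: 10)
  Token 11: 'quietly' -> NEW (unique so far: 11)
  Token 12: 'found' -> NEW (unique so far: 12)
  Token 13: 'wolf' -> NEW (unique so far: 13)
Unique types: ('bag', 'bear', 'city', 'farmer', 'found', 'inside', 'outside', 'quietly', 'table', 'window', 'wolf', 'writes', 'yellow')
Vocabulary size: 13

13


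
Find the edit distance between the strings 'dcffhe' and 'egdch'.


Building DP table for s1='dcffhe' (len 6) and s2='egdch' (len 5):
       e  g  d  c  h
    0  1  2  3  4  5
  d 1  1  2  2  3  4
  c 2  2  2  3  2  3
  f 3  3  3  3  3  3
  f 4  4  4  4  4  4
  h 5  5  5  5  5  4
  e 6  5  6  6  6  5
Edit distance = dp[6][5] = 5

5


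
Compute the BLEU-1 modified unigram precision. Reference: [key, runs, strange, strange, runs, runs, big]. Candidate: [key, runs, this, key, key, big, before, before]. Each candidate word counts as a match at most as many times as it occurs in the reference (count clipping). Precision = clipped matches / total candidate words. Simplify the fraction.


Reference word counts: {'big': 1, 'key': 1, 'runs': 3, 'strange': 2}
Checking each candidate word (with clipping):
  'key' -> in reference (ref count 1, used 1/1) -> match (matches: 1)
  'runs' -> in reference (ref count 3, used 1/3) -> match (matches: 2)
  'this' -> not in reference -> no match (matches: 2)
  'key' -> ref count 1 already used up (1/1) -> clipped, no match (matches: 2)
  'key' -> ref count 1 already used up (1/1) -> clipped, no match (matches: 2)
  'big' -> in reference (ref count 1, used 1/1) -> match (matches: 3)
  'before' -> not in reference -> no match (matches: 3)
  'before' -> not in reference -> no match (matches: 3)
Clipped matches: 3, Candidate length: 8
Precision = 3/8

3/8


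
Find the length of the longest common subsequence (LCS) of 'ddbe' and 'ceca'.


DP table for LCS of 'ddbe' and 'ceca':
       c  e  c  a
    0  0  0  0  0
  d 0  0  0  0  0
  d 0  0  0  0  0
  b 0  0  0  0  0
  e 0  0  1  1  1
LCS: 'e'
LCS length = 1

1


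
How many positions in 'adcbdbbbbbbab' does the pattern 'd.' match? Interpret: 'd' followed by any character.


Pattern: d. means 'd' followed by any character.
Scanning 'adcbdbbbbbbab' position-by-position:
  Pos 0: window 'ad' -> no
  Pos 1: window 'dc' -> MATCH
  Pos 2: window 'cb' -> no
  Pos 3: window 'bd' -> no
  Pos 4: window 'db' -> MATCH
  Pos 5: window 'bb' -> no
  Pos 6: window 'bb' -> no
  Pos 7: window 'bb' -> no
  Pos 8: window 'bb' -> no
  Pos 9: window 'bb' -> no
  Pos 10: window 'ba' -> no
  Pos 11: window 'ab' -> no
  Pos 12: window 'b' -> no
Total matches: 2

2


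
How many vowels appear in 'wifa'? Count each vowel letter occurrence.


Scanning each character of 'wifa':
  Position 1: 'w' -> consonant (running count: 0)
  Position 2: 'i' -> vowel (running count: 1)
  Position 3: 'f' -> consonant (running count: 1)
  Position 4: 'a' -> vowel (running count: 2)
Total vowels: 2

2


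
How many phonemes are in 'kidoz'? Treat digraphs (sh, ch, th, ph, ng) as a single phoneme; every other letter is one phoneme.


Parsing 'kidoz' greedily, digraphs first:
  'k' -> consonant phoneme (phonemes so far: 1)
  'i' -> vowel phoneme (phonemes so far: 2)
  'd' -> consonant phoneme (phonemes so far: 3)
  'o' -> vowel phoneme (phonemes so far: 4)
  'z' -> consonant phoneme (phonemes so far: 5)
Total phonemes: 5

5


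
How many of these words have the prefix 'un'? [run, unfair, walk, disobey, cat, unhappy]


Checking each word for prefix 'un':
  'run' -> no (count: 0)
  'unfair' -> YES, starts with 'un' (count: 1)
  'walk' -> no (count: 1)
  'disobey' -> no (count: 1)
  'cat' -> no (count: 1)
  'unhappy' -> YES, starts with 'un' (count: 2)
Total with prefix 'un': 2

2


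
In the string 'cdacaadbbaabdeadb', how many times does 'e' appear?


Scanning 'cdacaadbbaabdeadb' for 'e':
  Position 13: 'e' -> MATCH (count: 1)
Total occurrences of 'e': 1

1


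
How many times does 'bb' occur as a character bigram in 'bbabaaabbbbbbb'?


Scanning 'bbabaaabbbbbbb' for bigram 'bb':
  Position 0: 'bb' -> MATCH
  Position 1: 'ba' -> no
  Position 2: 'ab' -> no
  Position 3: 'ba' -> no
  Position 4: 'aa' -> no
  Position 5: 'aa' -> no
  Position 6: 'ab' -> no
  Position 7: 'bb' -> MATCH
  Position 8: 'bb' -> MATCH
  Position 9: 'bb' -> MATCH
  Position 10: 'bb' -> MATCH
  Position 11: 'bb' -> MATCH
  Position 12: 'bb' -> MATCH
Total matches: 7

7


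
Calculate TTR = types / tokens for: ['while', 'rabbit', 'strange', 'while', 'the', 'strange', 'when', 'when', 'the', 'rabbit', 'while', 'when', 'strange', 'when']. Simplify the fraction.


Tokens: 14
Unique types: ('rabbit', 'strange', 'the', 'when', 'while') = 5
TTR = 5/14
Already in lowest terms.

5/14


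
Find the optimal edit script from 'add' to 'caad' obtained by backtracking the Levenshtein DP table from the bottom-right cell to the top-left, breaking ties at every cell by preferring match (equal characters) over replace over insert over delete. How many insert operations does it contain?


Edit distance = 2. Backtracking from cell (3, 4) with preference match > replace > insert > delete,
then listing the resulting alignment 'add' -> 'caad' left to right:
  Step 1: insert 'c' [insertion #1]
  Step 2: keep 'a'
  Step 3: replace d->a
  Step 4: keep 'd'
Total insertions: 1

1


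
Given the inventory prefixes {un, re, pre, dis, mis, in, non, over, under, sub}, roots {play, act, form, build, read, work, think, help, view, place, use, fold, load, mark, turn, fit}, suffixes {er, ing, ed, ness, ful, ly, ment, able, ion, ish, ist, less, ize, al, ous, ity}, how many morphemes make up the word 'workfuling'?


Segmenting 'workfuling' against the inventory:
  'work' -> root (morpheme 1)
  'ful' -> suffix (morpheme 2)
  'ing' -> suffix (morpheme 3)
Total morphemes: 3

3


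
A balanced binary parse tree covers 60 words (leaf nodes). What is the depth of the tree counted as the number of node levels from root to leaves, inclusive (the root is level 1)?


In a balanced binary tree with n leaves the deepest leaf is ceil(log2(n)) edges below the root,
so counting node levels inclusive of root and leaves gives ceil(log2(n)) + 1 levels.
log2(60) = 5.9069
ceil(5.9069) = 6
levels = 6 + 1 = 7

7


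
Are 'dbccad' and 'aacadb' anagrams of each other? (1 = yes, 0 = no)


Sort characters of 'dbccad': 'abccdd'
Sort characters of 'aacadb': 'aaabcd'
Sorted forms differ -> they are NOT anagrams
Result: 0

0


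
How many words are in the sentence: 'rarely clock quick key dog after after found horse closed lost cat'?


Counting words by splitting on spaces:
  Word 1: 'rarely'
  Word 2: 'clock'
  Word 3: 'quick'
  Word 4: 'key'
  Word 5: 'dog'
  Word 6: 'after'
  Word 7: 'after'
  Word 8: 'found'
  Word 9: 'horse'
  Word 10: 'closed'
  Word 11: 'lost'
  Word 12: 'cat'
Total words: 12

12


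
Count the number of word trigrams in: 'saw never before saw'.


Word trigrams from [4] words:
  Trigram 1: (saw never before)
  Trigram 2: (never before saw)
Total word trigrams: 4 - 2 = 2

2


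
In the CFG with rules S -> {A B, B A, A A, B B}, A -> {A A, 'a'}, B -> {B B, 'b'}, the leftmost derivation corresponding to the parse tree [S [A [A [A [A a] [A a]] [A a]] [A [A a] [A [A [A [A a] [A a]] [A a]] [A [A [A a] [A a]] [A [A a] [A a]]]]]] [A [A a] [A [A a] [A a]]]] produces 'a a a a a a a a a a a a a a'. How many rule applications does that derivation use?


Every bracketed nonterminal node [X ...] in the tree is produced by exactly one rule application.
Reading the tree off as a leftmost derivation:
  Step 1: S  =>  A A   (applied S -> A A)
  Step 2: A A  =>  A A A   (applied A -> A A)
  Step 3: A A A  =>  A A A A   (applied A -> A A)
  Step 4: A A A A  =>  A A A A A   (applied A -> A A)
  Step 5: A A A A A  =>  a A A A A   (applied A -> a)
  Step 6: a A A A A  =>  a a A A A   (applied A -> a)
  Step 7: a a A A A  =>  a a a A A   (applied A -> a)
  Step 8: a a a A A  =>  a a a A A A   (applied A -> A A)
  Step 9: a a a A A A  =>  a a a a A A   (applied A -> a)
  Step 10: a a a a A A  =>  a a a a A A A   (applied A -> A A)
  Step 11: a a a a A A A  =>  a a a a A A A A   (applied A -> A A)
  Step 12: a a a a A A A A  =>  a a a a A A A A A   (applied A -> A A)
  Step 13: a a a a A A A A A  =>  a a a a a A A A A   (applied A -> a)
  Step 14: a a a a a A A A A  =>  a a a a a a A A A   (applied A -> a)
  Step 15: a a a a a a A A A  =>  a a a a a a a A A   (applied A -> a)
  Step 16: a a a a a a a A A  =>  a a a a a a a A A A   (applied A -> A A)
  Step 17: a a a a a a a A A A  =>  a a a a a a a A A A A   (applied A -> A A)
  Step 18: a a a a a a a A A A A  =>  a a a a a a a a A A A   (applied A -> a)
  Step 19: a a a a a a a a A A A  =>  a a a a a a a a a A A   (applied A -> a)
  Step 20: a a a a a a a a a A A  =>  a a a a a a a a a A A A   (applied A -> A A)
  Step 21: a a a a a a a a a A A A  =>  a a a a a a a a a a A A   (applied A -> a)
  Step 22: a a a a a a a a a a A A  =>  a a a a a a a a a a a A   (applied A -> a)
  Step 23: a a a a a a a a a a a A  =>  a a a a a a a a a a a A A   (applied A -> A A)
  Step 24: a a a a a a a a a a a A A  =>  a a a a a a a a a a a a A   (applied A -> a)
  Step 25: a a a a a a a a a a a a A  =>  a a a a a a a a a a a a A A   (applied A -> A A)
  Step 26: a a a a a a a a a a a a A A  =>  a a a a a a a a a a a a a A   (applied A -> a)
  Step 27: a a a a a a a a a a a a a A  =>  a a a a a a a a a a a a a a   (applied A -> a)
Final yield: a a a a a a a a a a a a a a
Total rewrite steps: 27

27


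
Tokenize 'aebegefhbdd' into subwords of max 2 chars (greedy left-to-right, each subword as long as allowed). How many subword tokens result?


'aebegefhbdd' has 11 characters.
Chunking with max size 2:
  Chunk 1: 'ae' (positions 0-1)
  Chunk 2: 'be' (positions 2-3)
  Chunk 3: 'ge' (positions 4-5)
  Chunk 4: 'fh' (positions 6-7)
  Chunk 5: 'bd' (positions 8-9)
  Chunk 6: 'd' (positions 10-10)
Total chunks: ceil(11 / 2) = 6

6


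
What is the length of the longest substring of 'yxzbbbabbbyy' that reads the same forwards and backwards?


Scanning 'yxzbbbabbbyy' for palindromic substrings.
Substring at positions 3-9: 'bbbabbb'.
Check: reverse('bbbabbb') = 'bbbabbb' -> palindrome confirmed.
Neighbouring characters ('z' / 'y') break symmetry, so it cannot extend further.
No longer palindromic substring exists; longest length = 7

7


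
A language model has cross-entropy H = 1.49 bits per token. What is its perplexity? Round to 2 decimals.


Perplexity formula: PP = 2^H
H = 1.49
PP = 2^1.49
Decompose: 2^1.49 = 2^1 * 2^0.49
2^1 = 2, 2^0.49 ~ 1.4044449
PP ~ 2 * 1.4044449 = 2.8088898
Rounded to 2 decimals: 2.81

2.81


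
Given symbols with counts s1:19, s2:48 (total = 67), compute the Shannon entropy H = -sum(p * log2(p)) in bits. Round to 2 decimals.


Computing entropy H = -sum(p_i * log2(p_i)):
  s1: p = 19/67 = 0.2836, -p*log2(p) = 0.5156
  s2: p = 48/67 = 0.7164, -p*log2(p) = 0.3447
H = sum of terms = 0.8603
Rounded to 2 decimals: 0.86

0.86


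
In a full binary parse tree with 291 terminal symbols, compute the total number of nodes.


Leaf nodes (terminals): 291
Internal nodes = n - 1 = 291 - 1 = 290
Total = leaves + internal = 291 + 290 = 581

581


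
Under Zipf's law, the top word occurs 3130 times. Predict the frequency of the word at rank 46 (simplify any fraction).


Zipf's law: freq(rank) = f1 / rank
f1 = 3130, rank = 46
freq = 3130 / 46
GCD(3130, 46) = 2
Simplified: 1565/23

1565/23


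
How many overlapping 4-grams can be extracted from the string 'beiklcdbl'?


String 'beiklcdbl' has length L = 9.
Number of overlapping n-grams = L - n + 1
Substituting: 9 - 4 + 1 = 6

6


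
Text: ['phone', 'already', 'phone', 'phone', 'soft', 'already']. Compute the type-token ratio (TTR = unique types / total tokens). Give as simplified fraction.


Tokens: 6
Unique types: ('already', 'phone', 'soft') = 3
TTR = 3/6
Simplify: divide both by 3 -> 1/2
TTR = 1/2

1/2


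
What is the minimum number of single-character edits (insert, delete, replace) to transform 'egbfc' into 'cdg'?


Building DP table for s1='egbfc' (len 5) and s2='cdg' (len 3):
       c  d  g
    0  1  2  3
  e 1  1  2  3
  g 2  2  2  2
  b 3  3  3  3
  f 4  4  4  4
  c 5  4  5  5
Edit distance = dp[5][3] = 5

5


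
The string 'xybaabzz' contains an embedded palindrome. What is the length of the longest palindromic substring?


Scanning 'xybaabzz' for palindromic substrings.
Substring at positions 2-5: 'baab'.
Check: reverse('baab') = 'baab' -> palindrome confirmed.
Neighbouring characters ('y' / 'z') break symmetry, so it cannot extend further.
No longer palindromic substring exists; longest length = 4

4


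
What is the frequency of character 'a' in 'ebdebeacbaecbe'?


Scanning 'ebdebeacbaecbe' for 'a':
  Position 6: 'a' -> MATCH (count: 1)
  Position 9: 'a' -> MATCH (count: 2)
Total occurrences of 'a': 2

2


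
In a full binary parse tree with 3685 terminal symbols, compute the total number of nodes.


Leaf nodes (terminals): 3685
Internal nodes = n - 1 = 3685 - 1 = 3684
Total = leaves + internal = 3685 + 3684 = 7369

7369


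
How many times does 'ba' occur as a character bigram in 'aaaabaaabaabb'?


Scanning 'aaaabaaabaabb' for bigram 'ba':
  Position 0: 'aa' -> no
  Position 1: 'aa' -> no
  Position 2: 'aa' -> no
  Position 3: 'ab' -> no
  Position 4: 'ba' -> MATCH
  Position 5: 'aa' -> no
  Position 6: 'aa' -> no
  Position 7: 'ab' -> no
  Position 8: 'ba' -> MATCH
  Position 9: 'aa' -> no
  Position 10: 'ab' -> no
  Position 11: 'bb' -> no
Total matches: 2

2


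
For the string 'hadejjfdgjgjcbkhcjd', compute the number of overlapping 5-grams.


String 'hadejjfdgjgjcbkhcjd' has length L = 19.
Number of overlapping n-grams = L - n + 1
Substituting: 19 - 5 + 1 = 15

15


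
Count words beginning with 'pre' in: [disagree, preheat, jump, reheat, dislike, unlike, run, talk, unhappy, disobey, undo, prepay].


Checking each word for prefix 'pre':
  'disagree' -> no (count: 0)
  'preheat' -> YES, starts with 'pre' (count: 1)
  'jump' -> no (count: 1)
  'reheat' -> no (count: 1)
  'dislike' -> no (count: 1)
  'unlike' -> no (count: 1)
  'run' -> no (count: 1)
  'talk' -> no (count: 1)
  'unhappy' -> no (count: 1)
  'disobey' -> no (count: 1)
  'undo' -> no (count: 1)
  'prepay' -> YES, starts with 'pre' (count: 2)
Total with prefix 'pre': 2

2


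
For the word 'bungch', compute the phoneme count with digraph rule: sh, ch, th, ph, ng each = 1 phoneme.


Parsing 'bungch' greedily, digraphs first:
  'b' -> consonant phoneme (phonemes so far: 1)
  'u' -> vowel phoneme (phonemes so far: 2)
  'ng' -> digraph (1 consonant phoneme) (phonemes so far: 3)
  'ch' -> digraph (1 consonant phoneme) (phonemes so far: 4)
Total phonemes: 4

4


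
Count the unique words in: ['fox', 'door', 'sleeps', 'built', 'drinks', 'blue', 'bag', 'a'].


Listing all tokens and tracking unique types:
  Token 1: 'fox' -> NEW (unique so far: 1)
  Token 2: 'door' -> NEW (unique so far: 2)
  Token 3: 'sleeps' -> NEW (unique so far: 3)
  Token 4: 'built' -> NEW (unique so far: 4)
  Token 5: 'drinks' -> NEW (unique so far: 5)
  Token 6: 'blue' -> NEW (unique so far: 6)
  Token 7: 'bag' -> NEW (unique so far: 7)
  Token 8: 'a' -> NEW (unique so far: 8)
Unique types: ('a', 'bag', 'blue', 'built', 'door', 'drinks', 'fox', 'sleeps')
Vocabulary size: 8

8


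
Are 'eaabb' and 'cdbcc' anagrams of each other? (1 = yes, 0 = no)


Sort characters of 'eaabb': 'aabbe'
Sort characters of 'cdbcc': 'bcccd'
Sorted forms differ -> they are NOT anagrams
Result: 0

0


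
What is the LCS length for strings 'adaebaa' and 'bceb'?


DP table for LCS of 'adaebaa' and 'bceb':
       b  c  e  b
    0  0  0  0  0
  a 0  0  0  0  0
  d 0  0  0  0  0
  a 0  0  0  0  0
  e 0  0  0  1  1
  b 0  1  1  1  2
  a 0  1  1  1  2
  a 0  1  1  1  2
LCS: 'eb'
LCS length = 2

2


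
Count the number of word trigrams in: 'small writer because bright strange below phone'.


Word trigrams from [7] words:
  Trigram 1: (small writer because)
  Trigram 2: (writer because bright)
  Trigram 3: (because bright strange)
  Trigram 4: (bright strange below)
  Trigram 5: (strange below phone)
Total word trigrams: 7 - 2 = 5

5


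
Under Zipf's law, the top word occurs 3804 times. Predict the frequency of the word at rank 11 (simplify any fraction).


Zipf's law: freq(rank) = f1 / rank
f1 = 3804, rank = 11
freq = 3804 / 11
GCD(3804, 11) = 1
Simplified: 3804/11

3804/11


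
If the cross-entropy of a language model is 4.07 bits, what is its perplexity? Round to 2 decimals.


Perplexity formula: PP = 2^H
H = 4.07
PP = 2^4.07
Decompose: 2^4.07 = 2^4 * 2^0.07
2^4 = 16, 2^0.07 ~ 1.0497167
PP ~ 16 * 1.0497167 = 16.7954672
Rounded to 2 decimals: 16.80

16.80


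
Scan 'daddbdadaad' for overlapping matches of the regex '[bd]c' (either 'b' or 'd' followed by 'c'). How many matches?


Pattern: [bd]c means either 'b' or 'd' followed by 'c'.
Scanning 'daddbdadaad' position-by-position:
  Pos 0: window 'da' -> no
  Pos 1: window 'ad' -> no
  Pos 2: window 'dd' -> no
  Pos 3: window 'db' -> no
  Pos 4: window 'bd' -> no
  Pos 5: window 'da' -> no
  Pos 6: window 'ad' -> no
  Pos 7: window 'da' -> no
  Pos 8: window 'aa' -> no
  Pos 9: window 'ad' -> no
  Pos 10: window 'd' -> no
Total matches: 0

0


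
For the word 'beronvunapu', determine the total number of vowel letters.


Scanning each character of 'beronvunapu':
  Position 1: 'b' -> consonant (running count: 0)
  Position 2: 'e' -> vowel (running count: 1)
  Position 3: 'r' -> consonant (running count: 1)
  Position 4: 'o' -> vowel (running count: 2)
  Position 5: 'n' -> consonant (running count: 2)
  Position 6: 'v' -> consonant (running count: 2)
  Position 7: 'u' -> vowel (running count: 3)
  Position 8: 'n' -> consonant (running count: 3)
  Position 9: 'a' -> vowel (running count: 4)
  Position 10: 'p' -> consonant (running count: 4)
  Position 11: 'u' -> vowel (running count: 5)
Total vowels: 5

5


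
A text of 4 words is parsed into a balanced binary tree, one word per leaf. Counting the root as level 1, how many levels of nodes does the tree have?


In a balanced binary tree with n leaves the deepest leaf is ceil(log2(n)) edges below the root,
so counting node levels inclusive of root and leaves gives ceil(log2(n)) + 1 levels.
log2(4) = 2.0000
ceil(2.0000) = 2
levels = 2 + 1 = 3

3


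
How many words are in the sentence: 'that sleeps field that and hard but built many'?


Counting words by splitting on spaces:
  Word 1: 'that'
  Word 2: 'sleeps'
  Word 3: 'field'
  Word 4: 'that'
  Word 5: 'and'
  Word 6: 'hard'
  Word 7: 'but'
  Word 8: 'built'
  Word 9: 'many'
Total words: 9

9


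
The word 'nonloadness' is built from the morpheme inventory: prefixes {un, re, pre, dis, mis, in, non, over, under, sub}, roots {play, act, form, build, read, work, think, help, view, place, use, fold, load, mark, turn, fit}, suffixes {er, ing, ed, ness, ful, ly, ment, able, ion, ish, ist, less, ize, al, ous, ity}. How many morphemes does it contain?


Segmenting 'nonloadness' against the inventory:
  'non' -> prefix (morpheme 1)
  'load' -> root (morpheme 2)
  'ness' -> suffix (morpheme 3)
Total morphemes: 3

3


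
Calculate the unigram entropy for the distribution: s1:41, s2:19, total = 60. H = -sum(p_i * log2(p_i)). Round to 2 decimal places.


Computing entropy H = -sum(p_i * log2(p_i)):
  s1: p = 41/60 = 0.6833, -p*log2(p) = 0.3754
  s2: p = 19/60 = 0.3167, -p*log2(p) = 0.5253
H = sum of terms = 0.9007
Rounded to 2 decimals: 0.90

0.90


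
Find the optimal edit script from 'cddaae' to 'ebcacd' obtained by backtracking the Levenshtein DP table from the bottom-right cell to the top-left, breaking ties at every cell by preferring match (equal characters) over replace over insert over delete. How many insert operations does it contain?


Edit distance = 5. Backtracking from cell (6, 6) with preference match > replace > insert > delete,
then listing the resulting alignment 'cddaae' -> 'ebcacd' left to right:
  Step 1: replace c->e
  Step 2: replace d->b
  Step 3: replace d->c
  Step 4: keep 'a'
  Step 5: replace a->c
  Step 6: replace e->d
Total insertions: 0

0


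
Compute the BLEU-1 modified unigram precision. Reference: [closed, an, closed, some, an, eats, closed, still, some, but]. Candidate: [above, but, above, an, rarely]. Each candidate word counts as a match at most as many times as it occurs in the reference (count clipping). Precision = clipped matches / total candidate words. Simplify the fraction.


Reference word counts: {'an': 2, 'but': 1, 'closed': 3, 'eats': 1, 'some': 2, 'still': 1}
Checking each candidate word (with clipping):
  'above' -> not in reference -> no match (matches: 0)
  'but' -> in reference (ref count 1, used 1/1) -> match (matches: 1)
  'above' -> not in reference -> no match (matches: 1)
  'an' -> in reference (ref count 2, used 1/2) -> match (matches: 2)
  'rarely' -> not in reference -> no match (matches: 2)
Clipped matches: 2, Candidate length: 5
Precision = 2/5

2/5


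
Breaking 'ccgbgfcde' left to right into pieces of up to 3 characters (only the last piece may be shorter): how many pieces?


'ccgbgfcde' has 9 characters.
Chunking with max size 3:
  Chunk 1: 'ccg' (positions 0-2)
  Chunk 2: 'bgf' (positions 3-5)
  Chunk 3: 'cde' (positions 6-8)
Total chunks: ceil(9 / 3) = 3

3


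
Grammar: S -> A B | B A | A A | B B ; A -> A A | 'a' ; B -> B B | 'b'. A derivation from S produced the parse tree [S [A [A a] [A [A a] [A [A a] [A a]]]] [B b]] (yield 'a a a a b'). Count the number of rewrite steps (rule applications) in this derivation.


Every bracketed nonterminal node [X ...] in the tree is produced by exactly one rule application.
Reading the tree off as a leftmost derivation:
  Step 1: S  =>  A B   (applied S -> A B)
  Step 2: A B  =>  A A B   (applied A -> A A)
  Step 3: A A B  =>  a A B   (applied A -> a)
  Step 4: a A B  =>  a A A B   (applied A -> A A)
  Step 5: a A A B  =>  a a A B   (applied A -> a)
  Step 6: a a A B  =>  a a A A B   (applied A -> A A)
  Step 7: a a A A B  =>  a a a A B   (applied A -> a)
  Step 8: a a a A B  =>  a a a a B   (applied A -> a)
  Step 9: a a a a B  =>  a a a a b   (applied B -> b)
Final yield: a a a a b
Total rewrite steps: 9

9


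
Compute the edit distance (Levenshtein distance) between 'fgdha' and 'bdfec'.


Building DP table for s1='fgdha' (len 5) and s2='bdfec' (len 5):
       b  d  f  e  c
    0  1  2  3  4  5
  f 1  1  2  2  3  4
  g 2  2  2  3  3  4
  d 3  3  2  3  4  4
  h 4  4  3  3  4  5
  a 5  5  4  4  4  5
Edit distance = dp[5][5] = 5

5


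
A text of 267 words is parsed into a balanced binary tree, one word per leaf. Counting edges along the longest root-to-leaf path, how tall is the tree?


In a balanced binary tree with n leaves the deepest leaf is ceil(log2(n)) edges below the root.
log2(267) = 8.0607
ceil(8.0607) = 9
height (edges) = 9

9


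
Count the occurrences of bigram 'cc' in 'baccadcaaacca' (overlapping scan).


Scanning 'baccadcaaacca' for bigram 'cc':
  Position 0: 'ba' -> no
  Position 1: 'ac' -> no
  Position 2: 'cc' -> MATCH
  Position 3: 'ca' -> no
  Position 4: 'ad' -> no
  Position 5: 'dc' -> no
  Position 6: 'ca' -> no
  Position 7: 'aa' -> no
  Position 8: 'aa' -> no
  Position 9: 'ac' -> no
  Position 10: 'cc' -> MATCH
  Position 11: 'ca' -> no
Total matches: 2

2


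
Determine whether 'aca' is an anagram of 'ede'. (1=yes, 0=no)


Sort characters of 'aca': 'aac'
Sort characters of 'ede': 'dee'
Sorted forms differ -> they are NOT anagrams
Result: 0

0


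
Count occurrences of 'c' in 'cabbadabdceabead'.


Scanning 'cabbadabdceabead' for 'c':
  Position 0: 'c' -> MATCH (count: 1)
  Position 9: 'c' -> MATCH (count: 2)
Total occurrences of 'c': 2

2


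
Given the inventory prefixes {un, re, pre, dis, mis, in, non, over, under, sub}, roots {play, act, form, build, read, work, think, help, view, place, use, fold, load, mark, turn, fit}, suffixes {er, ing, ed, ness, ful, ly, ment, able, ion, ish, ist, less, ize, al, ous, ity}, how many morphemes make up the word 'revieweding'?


Segmenting 'revieweding' against the inventory:
  're' -> prefix (morpheme 1)
  'view' -> root (morpheme 2)
  'ed' -> suffix (morpheme 3)
  'ing' -> suffix (morpheme 4)
Total morphemes: 4

4
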